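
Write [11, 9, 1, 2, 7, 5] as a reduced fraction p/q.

12147/1094

Fold from the inside: start with 5/1.
  7 + 1/5 = 36/5
  2 + 5/36 = 77/36
  1 + 36/77 = 113/77
  9 + 77/113 = 1094/113
  11 + 113/1094 = 12147/1094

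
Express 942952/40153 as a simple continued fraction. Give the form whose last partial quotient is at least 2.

[23; 2, 15, 10, 18, 3, 2]

942952 = 23*40153 + 19433
40153 = 2*19433 + 1287
19433 = 15*1287 + 128
1287 = 10*128 + 7
128 = 18*7 + 2
7 = 3*2 + 1
2 = 2*1 + 0  (stop)
So 942952/40153 = [23; 2, 15, 10, 18, 3, 2].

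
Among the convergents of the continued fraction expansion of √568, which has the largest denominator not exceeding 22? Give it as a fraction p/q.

143/6

√568 = [23; 1, 4, 1, 46, …] (period length 4).
Convergents:
  p_0/q_0 = 23/1
  p_1/q_1 = 24/1
  p_2/q_2 = 119/5
  p_3/q_3 = 143/6
  p_4/q_4 = 6697/281
q_3 = 6 ≤ 22 < 281 = q_4, so the answer is 143/6.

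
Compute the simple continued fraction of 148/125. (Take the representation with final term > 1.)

[1; 5, 2, 3, 3]

148 = 1·125 + 23
125 = 5·23 + 10
23 = 2·10 + 3
10 = 3·3 + 1
3 = 3·1 + 0  (stop)
So 148/125 = [1; 5, 2, 3, 3].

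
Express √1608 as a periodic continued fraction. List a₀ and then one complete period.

a₀ = ⌊√1608⌋ = 40.
With m₀=0, d₀=1 and mₖ₊₁ = dₖaₖ − mₖ, dₖ₊₁ = (n − mₖ₊₁²)/dₖ, aₖ₊₁ = ⌊(a₀+mₖ₊₁)/dₖ₊₁⌋:
  k=1: m=40, d=8, a=10
  k=2: m=40, d=1, a=80
d=1 and a=2a₀=80 at k=2, so the next step gives (m, d) = (40, 8) again — its k=1 value — and the period has length 2.

[40; 10, 80]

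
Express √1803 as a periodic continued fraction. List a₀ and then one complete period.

[42; 2, 6, 28, 6, 2, 84]

a₀ = ⌊√1803⌋ = 42.
With m₀=0, d₀=1 and mₖ₊₁ = dₖaₖ − mₖ, dₖ₊₁ = (n − mₖ₊₁²)/dₖ, aₖ₊₁ = ⌊(a₀+mₖ₊₁)/dₖ₊₁⌋:
  k=1: m=42, d=39, a=2
  k=2: m=36, d=13, a=6
  k=3: m=42, d=3, a=28
  k=4: m=42, d=13, a=6
  k=5: m=36, d=39, a=2
  k=6: m=42, d=1, a=84
d=1 and a=2a₀=84 at k=6, so the next step gives (m, d) = (42, 39) again — its k=1 value — and the period has length 6.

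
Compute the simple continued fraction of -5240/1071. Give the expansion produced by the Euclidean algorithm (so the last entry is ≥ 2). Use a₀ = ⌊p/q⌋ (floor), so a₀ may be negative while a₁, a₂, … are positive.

[-5; 9, 3, 5, 7]

-5240 = -5·1071 + 115
1071 = 9·115 + 36
115 = 3·36 + 7
36 = 5·7 + 1
7 = 7·1 + 0  (stop)
So -5240/1071 = [-5; 9, 3, 5, 7].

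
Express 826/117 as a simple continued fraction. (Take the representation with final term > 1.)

826 = 7·117 + 7
117 = 16·7 + 5
7 = 1·5 + 2
5 = 2·2 + 1
2 = 2·1 + 0  (stop)
So 826/117 = [7; 16, 1, 2, 2].

[7; 16, 1, 2, 2]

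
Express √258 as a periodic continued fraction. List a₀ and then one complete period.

[16; 16, 32]

a₀ = ⌊√258⌋ = 16.
With m₀=0, d₀=1 and mₖ₊₁ = dₖaₖ − mₖ, dₖ₊₁ = (n − mₖ₊₁²)/dₖ, aₖ₊₁ = ⌊(a₀+mₖ₊₁)/dₖ₊₁⌋:
  k=1: m=16, d=2, a=16
  k=2: m=16, d=1, a=32
d=1 and a=2a₀=32 at k=2, so the next step gives (m, d) = (16, 2) again — its k=1 value — and the period has length 2.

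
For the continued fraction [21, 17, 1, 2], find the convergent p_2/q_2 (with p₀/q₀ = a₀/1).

379/18

Using pₖ = aₖpₖ₋₁ + pₖ₋₂, qₖ = aₖqₖ₋₁ + qₖ₋₂ (with p₋₁=1, p₋₂=0, q₋₁=0, q₋₂=1):
  k=0: a=21, p=21, q=1
  k=1: a=17, p=358, q=17
  k=2: a=1, p=379, q=18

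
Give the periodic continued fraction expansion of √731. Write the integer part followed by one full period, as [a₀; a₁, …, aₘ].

a₀ = ⌊√731⌋ = 27.
With m₀=0, d₀=1 and mₖ₊₁ = dₖaₖ − mₖ, dₖ₊₁ = (n − mₖ₊₁²)/dₖ, aₖ₊₁ = ⌊(a₀+mₖ₊₁)/dₖ₊₁⌋:
  k=1: m=27, d=2, a=27
  k=2: m=27, d=1, a=54
d=1 and a=2a₀=54 at k=2, so the next step gives (m, d) = (27, 2) again — its k=1 value — and the period has length 2.

[27; 27, 54]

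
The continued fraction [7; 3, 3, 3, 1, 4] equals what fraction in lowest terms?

1497/205

Using pₖ = aₖpₖ₋₁ + pₖ₋₂ and qₖ = aₖqₖ₋₁ + qₖ₋₂:
  k=0: a=7, p=7, q=1
  k=1: a=3, p=22, q=3
  k=2: a=3, p=73, q=10
  k=3: a=3, p=241, q=33
  k=4: a=1, p=314, q=43
  k=5: a=4, p=1497, q=205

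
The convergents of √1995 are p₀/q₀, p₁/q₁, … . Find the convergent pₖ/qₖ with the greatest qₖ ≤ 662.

√1995 = [44; 1, 1, 1, 88, …] (period length 4).
Convergents:
  p_0/q_0 = 44/1
  p_1/q_1 = 45/1
  p_2/q_2 = 89/2
  p_3/q_3 = 134/3
  p_4/q_4 = 11881/266
  p_5/q_5 = 12015/269
  p_6/q_6 = 23896/535
  p_7/q_7 = 35911/804
q_6 = 535 ≤ 662 < 804 = q_7, so the answer is 23896/535.

23896/535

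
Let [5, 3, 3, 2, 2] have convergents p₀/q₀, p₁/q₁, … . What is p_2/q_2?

Using pₖ = aₖpₖ₋₁ + pₖ₋₂, qₖ = aₖqₖ₋₁ + qₖ₋₂ (with p₋₁=1, p₋₂=0, q₋₁=0, q₋₂=1):
  k=0: a=5, p=5, q=1
  k=1: a=3, p=16, q=3
  k=2: a=3, p=53, q=10

53/10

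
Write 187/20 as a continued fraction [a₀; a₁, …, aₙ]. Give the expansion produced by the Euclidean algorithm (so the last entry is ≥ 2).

187 = 9×20 + 7
20 = 2×7 + 6
7 = 1×6 + 1
6 = 6×1 + 0  (stop)
So 187/20 = [9; 2, 1, 6].

[9; 2, 1, 6]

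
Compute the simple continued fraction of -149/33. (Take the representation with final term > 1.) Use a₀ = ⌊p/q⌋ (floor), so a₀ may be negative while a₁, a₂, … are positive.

[-5; 2, 16]

-149 = -5×33 + 16
33 = 2×16 + 1
16 = 16×1 + 0  (stop)
So -149/33 = [-5; 2, 16].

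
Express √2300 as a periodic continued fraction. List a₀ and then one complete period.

[47; 1, 22, 1, 94]

a₀ = ⌊√2300⌋ = 47.
With m₀=0, d₀=1 and mₖ₊₁ = dₖaₖ − mₖ, dₖ₊₁ = (n − mₖ₊₁²)/dₖ, aₖ₊₁ = ⌊(a₀+mₖ₊₁)/dₖ₊₁⌋:
  k=1: m=47, d=91, a=1
  k=2: m=44, d=4, a=22
  k=3: m=44, d=91, a=1
  k=4: m=47, d=1, a=94
d=1 and a=2a₀=94 at k=4, so the next step gives (m, d) = (47, 91) again — its k=1 value — and the period has length 4.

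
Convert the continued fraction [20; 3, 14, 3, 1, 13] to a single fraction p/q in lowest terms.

48924/2407

Fold from the inside: start with 13/1.
  1 + 1/13 = 14/13
  3 + 13/14 = 55/14
  14 + 14/55 = 784/55
  3 + 55/784 = 2407/784
  20 + 784/2407 = 48924/2407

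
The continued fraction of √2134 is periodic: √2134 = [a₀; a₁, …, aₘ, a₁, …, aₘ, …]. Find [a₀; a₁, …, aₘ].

[46; 5, 8, 5, 92]

a₀ = ⌊√2134⌋ = 46.
With m₀=0, d₀=1 and mₖ₊₁ = dₖaₖ − mₖ, dₖ₊₁ = (n − mₖ₊₁²)/dₖ, aₖ₊₁ = ⌊(a₀+mₖ₊₁)/dₖ₊₁⌋:
  k=1: m=46, d=18, a=5
  k=2: m=44, d=11, a=8
  k=3: m=44, d=18, a=5
  k=4: m=46, d=1, a=92
d=1 and a=2a₀=92 at k=4, so the next step gives (m, d) = (46, 18) again — its k=1 value — and the period has length 4.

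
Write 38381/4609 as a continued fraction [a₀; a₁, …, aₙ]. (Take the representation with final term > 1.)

38381 = 8*4609 + 1509
4609 = 3*1509 + 82
1509 = 18*82 + 33
82 = 2*33 + 16
33 = 2*16 + 1
16 = 16*1 + 0  (stop)
So 38381/4609 = [8; 3, 18, 2, 2, 16].

[8; 3, 18, 2, 2, 16]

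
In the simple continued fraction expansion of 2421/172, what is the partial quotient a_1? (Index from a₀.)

13

2421 = 14·172 + 13   →  a_0 = 14
172 = 13·13 + 3   →  a_1 = 13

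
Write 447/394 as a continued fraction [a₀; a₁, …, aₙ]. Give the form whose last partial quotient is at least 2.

447 = 1·394 + 53
394 = 7·53 + 23
53 = 2·23 + 7
23 = 3·7 + 2
7 = 3·2 + 1
2 = 2·1 + 0  (stop)
So 447/394 = [1; 7, 2, 3, 3, 2].

[1; 7, 2, 3, 3, 2]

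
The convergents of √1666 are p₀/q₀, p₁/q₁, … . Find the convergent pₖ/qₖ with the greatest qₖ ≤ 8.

204/5

√1666 = [40; 1, 4, 2, 4, 1, 80, …] (period length 6).
Convergents:
  p_0/q_0 = 40/1
  p_1/q_1 = 41/1
  p_2/q_2 = 204/5
  p_3/q_3 = 449/11
q_2 = 5 ≤ 8 < 11 = q_3, so the answer is 204/5.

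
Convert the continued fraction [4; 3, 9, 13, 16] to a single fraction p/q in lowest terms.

25497/5900

Fold from the inside: start with 16/1.
  13 + 1/16 = 209/16
  9 + 16/209 = 1897/209
  3 + 209/1897 = 5900/1897
  4 + 1897/5900 = 25497/5900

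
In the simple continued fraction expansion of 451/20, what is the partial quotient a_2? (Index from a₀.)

1

451 = 22·20 + 11   →  a_0 = 22
20 = 1·11 + 9   →  a_1 = 1
11 = 1·9 + 2   →  a_2 = 1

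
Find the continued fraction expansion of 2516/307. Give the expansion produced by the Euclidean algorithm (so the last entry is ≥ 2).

2516 = 8×307 + 60
307 = 5×60 + 7
60 = 8×7 + 4
7 = 1×4 + 3
4 = 1×3 + 1
3 = 3×1 + 0  (stop)
So 2516/307 = [8; 5, 8, 1, 1, 3].

[8; 5, 8, 1, 1, 3]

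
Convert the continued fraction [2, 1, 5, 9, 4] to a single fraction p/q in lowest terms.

641/226

Fold from the inside: start with 4/1.
  9 + 1/4 = 37/4
  5 + 4/37 = 189/37
  1 + 37/189 = 226/189
  2 + 189/226 = 641/226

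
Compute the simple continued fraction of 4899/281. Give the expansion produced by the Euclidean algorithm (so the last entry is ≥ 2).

4899 = 17×281 + 122
281 = 2×122 + 37
122 = 3×37 + 11
37 = 3×11 + 4
11 = 2×4 + 3
4 = 1×3 + 1
3 = 3×1 + 0  (stop)
So 4899/281 = [17; 2, 3, 3, 2, 1, 3].

[17; 2, 3, 3, 2, 1, 3]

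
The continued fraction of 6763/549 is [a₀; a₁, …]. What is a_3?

6763 = 12·549 + 175   →  a_0 = 12
549 = 3·175 + 24   →  a_1 = 3
175 = 7·24 + 7   →  a_2 = 7
24 = 3·7 + 3   →  a_3 = 3

3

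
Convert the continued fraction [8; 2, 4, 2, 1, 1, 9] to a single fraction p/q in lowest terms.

3971/470

Fold from the inside: start with 9/1.
  1 + 1/9 = 10/9
  1 + 9/10 = 19/10
  2 + 10/19 = 48/19
  4 + 19/48 = 211/48
  2 + 48/211 = 470/211
  8 + 211/470 = 3971/470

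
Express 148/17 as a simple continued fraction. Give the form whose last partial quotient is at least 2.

[8; 1, 2, 2, 2]

148 = 8×17 + 12
17 = 1×12 + 5
12 = 2×5 + 2
5 = 2×2 + 1
2 = 2×1 + 0  (stop)
So 148/17 = [8; 1, 2, 2, 2].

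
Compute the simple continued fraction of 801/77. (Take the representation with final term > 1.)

801 = 10*77 + 31
77 = 2*31 + 15
31 = 2*15 + 1
15 = 15*1 + 0  (stop)
So 801/77 = [10; 2, 2, 15].

[10; 2, 2, 15]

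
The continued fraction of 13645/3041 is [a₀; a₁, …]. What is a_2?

13645 = 4·3041 + 1481   →  a_0 = 4
3041 = 2·1481 + 79   →  a_1 = 2
1481 = 18·79 + 59   →  a_2 = 18

18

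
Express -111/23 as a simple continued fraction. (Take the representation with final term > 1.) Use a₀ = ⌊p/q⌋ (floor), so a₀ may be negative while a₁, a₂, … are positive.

[-5; 5, 1, 3]

-111 = -5·23 + 4
23 = 5·4 + 3
4 = 1·3 + 1
3 = 3·1 + 0  (stop)
So -111/23 = [-5; 5, 1, 3].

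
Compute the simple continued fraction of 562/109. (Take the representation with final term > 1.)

[5; 6, 2, 2, 3]

562 = 5·109 + 17
109 = 6·17 + 7
17 = 2·7 + 3
7 = 2·3 + 1
3 = 3·1 + 0  (stop)
So 562/109 = [5; 6, 2, 2, 3].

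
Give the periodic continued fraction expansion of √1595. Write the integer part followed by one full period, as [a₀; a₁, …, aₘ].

a₀ = ⌊√1595⌋ = 39.

[39; 1, 14, 1, 78]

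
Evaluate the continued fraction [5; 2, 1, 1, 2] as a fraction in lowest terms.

Fold from the inside: start with 2/1.
  1 + 1/2 = 3/2
  1 + 2/3 = 5/3
  2 + 3/5 = 13/5
  5 + 5/13 = 70/13

70/13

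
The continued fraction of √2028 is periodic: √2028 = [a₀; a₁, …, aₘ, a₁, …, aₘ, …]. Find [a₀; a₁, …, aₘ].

[45; 30, 90]

a₀ = ⌊√2028⌋ = 45.
With m₀=0, d₀=1 and mₖ₊₁ = dₖaₖ − mₖ, dₖ₊₁ = (n − mₖ₊₁²)/dₖ, aₖ₊₁ = ⌊(a₀+mₖ₊₁)/dₖ₊₁⌋:
  k=1: m=45, d=3, a=30
  k=2: m=45, d=1, a=90
d=1 and a=2a₀=90 at k=2, so the next step gives (m, d) = (45, 3) again — its k=1 value — and the period has length 2.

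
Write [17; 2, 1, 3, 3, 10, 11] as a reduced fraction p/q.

71476/4117

Using pₖ = aₖpₖ₋₁ + pₖ₋₂ and qₖ = aₖqₖ₋₁ + qₖ₋₂:
  k=0: a=17, p=17, q=1
  k=1: a=2, p=35, q=2
  k=2: a=1, p=52, q=3
  k=3: a=3, p=191, q=11
  k=4: a=3, p=625, q=36
  k=5: a=10, p=6441, q=371
  k=6: a=11, p=71476, q=4117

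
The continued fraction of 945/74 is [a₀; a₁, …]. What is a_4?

1

945 = 12·74 + 57   →  a_0 = 12
74 = 1·57 + 17   →  a_1 = 1
57 = 3·17 + 6   →  a_2 = 3
17 = 2·6 + 5   →  a_3 = 2
6 = 1·5 + 1   →  a_4 = 1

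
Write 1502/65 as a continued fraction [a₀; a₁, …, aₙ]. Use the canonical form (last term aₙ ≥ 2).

1502 = 23·65 + 7
65 = 9·7 + 2
7 = 3·2 + 1
2 = 2·1 + 0  (stop)
So 1502/65 = [23; 9, 3, 2].

[23; 9, 3, 2]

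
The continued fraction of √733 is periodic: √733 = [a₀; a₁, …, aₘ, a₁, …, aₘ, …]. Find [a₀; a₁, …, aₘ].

a₀ = ⌊√733⌋ = 27.
With m₀=0, d₀=1 and mₖ₊₁ = dₖaₖ − mₖ, dₖ₊₁ = (n − mₖ₊₁²)/dₖ, aₖ₊₁ = ⌊(a₀+mₖ₊₁)/dₖ₊₁⌋:
  k=1: m=27, d=4, a=13
  k=2: m=25, d=27, a=1
  k=3: m=2, d=27, a=1
  k=4: m=25, d=4, a=13
  k=5: m=27, d=1, a=54
d=1 and a=2a₀=54 at k=5, so the next step gives (m, d) = (27, 4) again — its k=1 value — and the period has length 5.

[27; 13, 1, 1, 13, 54]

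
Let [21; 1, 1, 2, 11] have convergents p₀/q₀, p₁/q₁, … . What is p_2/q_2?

43/2

Using pₖ = aₖpₖ₋₁ + pₖ₋₂, qₖ = aₖqₖ₋₁ + qₖ₋₂ (with p₋₁=1, p₋₂=0, q₋₁=0, q₋₂=1):
  k=0: a=21, p=21, q=1
  k=1: a=1, p=22, q=1
  k=2: a=1, p=43, q=2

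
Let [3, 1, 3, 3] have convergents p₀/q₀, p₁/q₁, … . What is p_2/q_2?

15/4

Using pₖ = aₖpₖ₋₁ + pₖ₋₂, qₖ = aₖqₖ₋₁ + qₖ₋₂ (with p₋₁=1, p₋₂=0, q₋₁=0, q₋₂=1):
  k=0: a=3, p=3, q=1
  k=1: a=1, p=4, q=1
  k=2: a=3, p=15, q=4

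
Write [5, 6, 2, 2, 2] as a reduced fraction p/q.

Fold from the inside: start with 2/1.
  2 + 1/2 = 5/2
  2 + 2/5 = 12/5
  6 + 5/12 = 77/12
  5 + 12/77 = 397/77

397/77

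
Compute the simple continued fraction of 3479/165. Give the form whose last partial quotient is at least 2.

3479 = 21·165 + 14
165 = 11·14 + 11
14 = 1·11 + 3
11 = 3·3 + 2
3 = 1·2 + 1
2 = 2·1 + 0  (stop)
So 3479/165 = [21; 11, 1, 3, 1, 2].

[21; 11, 1, 3, 1, 2]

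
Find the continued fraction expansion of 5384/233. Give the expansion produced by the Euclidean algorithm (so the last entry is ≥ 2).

[23; 9, 3, 8]

5384 = 23*233 + 25
233 = 9*25 + 8
25 = 3*8 + 1
8 = 8*1 + 0  (stop)
So 5384/233 = [23; 9, 3, 8].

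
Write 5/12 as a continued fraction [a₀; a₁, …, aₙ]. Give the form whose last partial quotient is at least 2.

[0; 2, 2, 2]

5 = 0·12 + 5
12 = 2·5 + 2
5 = 2·2 + 1
2 = 2·1 + 0  (stop)
So 5/12 = [0; 2, 2, 2].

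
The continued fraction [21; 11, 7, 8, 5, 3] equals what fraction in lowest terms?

Fold from the inside: start with 3/1.
  5 + 1/3 = 16/3
  8 + 3/16 = 131/16
  7 + 16/131 = 933/131
  11 + 131/933 = 10394/933
  21 + 933/10394 = 219207/10394

219207/10394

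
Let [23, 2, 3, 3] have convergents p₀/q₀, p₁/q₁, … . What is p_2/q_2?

164/7

Using pₖ = aₖpₖ₋₁ + pₖ₋₂, qₖ = aₖqₖ₋₁ + qₖ₋₂ (with p₋₁=1, p₋₂=0, q₋₁=0, q₋₂=1):
  k=0: a=23, p=23, q=1
  k=1: a=2, p=47, q=2
  k=2: a=3, p=164, q=7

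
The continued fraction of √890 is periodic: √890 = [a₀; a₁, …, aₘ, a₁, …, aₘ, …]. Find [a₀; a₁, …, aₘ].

[29; 1, 4, 1, 58]

a₀ = ⌊√890⌋ = 29.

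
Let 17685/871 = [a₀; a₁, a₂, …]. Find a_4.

18

17685 = 20·871 + 265   →  a_0 = 20
871 = 3·265 + 76   →  a_1 = 3
265 = 3·76 + 37   →  a_2 = 3
76 = 2·37 + 2   →  a_3 = 2
37 = 18·2 + 1   →  a_4 = 18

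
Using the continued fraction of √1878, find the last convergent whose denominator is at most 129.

√1878 = [43; 2, 1, 42, 1, 2, 86, …] (period length 6).
Convergents:
  p_0/q_0 = 43/1
  p_1/q_1 = 87/2
  p_2/q_2 = 130/3
  p_3/q_3 = 5547/128
  p_4/q_4 = 5677/131
q_3 = 128 ≤ 129 < 131 = q_4, so the answer is 5547/128.

5547/128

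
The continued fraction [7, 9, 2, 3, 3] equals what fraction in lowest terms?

Using pₖ = aₖpₖ₋₁ + pₖ₋₂ and qₖ = aₖqₖ₋₁ + qₖ₋₂:
  k=0: a=7, p=7, q=1
  k=1: a=9, p=64, q=9
  k=2: a=2, p=135, q=19
  k=3: a=3, p=469, q=66
  k=4: a=3, p=1542, q=217

1542/217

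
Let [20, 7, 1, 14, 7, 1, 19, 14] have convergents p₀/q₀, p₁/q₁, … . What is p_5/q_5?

Using pₖ = aₖpₖ₋₁ + pₖ₋₂, qₖ = aₖqₖ₋₁ + qₖ₋₂ (with p₋₁=1, p₋₂=0, q₋₁=0, q₋₂=1):
  k=0: a=20, p=20, q=1
  k=1: a=7, p=141, q=7
  k=2: a=1, p=161, q=8
  k=3: a=14, p=2395, q=119
  k=4: a=7, p=16926, q=841
  k=5: a=1, p=19321, q=960

19321/960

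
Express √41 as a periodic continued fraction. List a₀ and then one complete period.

[6; 2, 2, 12]

a₀ = ⌊√41⌋ = 6.
With m₀=0, d₀=1 and mₖ₊₁ = dₖaₖ − mₖ, dₖ₊₁ = (n − mₖ₊₁²)/dₖ, aₖ₊₁ = ⌊(a₀+mₖ₊₁)/dₖ₊₁⌋:
  k=1: m=6, d=5, a=2
  k=2: m=4, d=5, a=2
  k=3: m=6, d=1, a=12
d=1 and a=2a₀=12 at k=3, so the next step gives (m, d) = (6, 5) again — its k=1 value — and the period has length 3.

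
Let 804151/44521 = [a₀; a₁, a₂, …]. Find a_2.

804151 = 18·44521 + 2773   →  a_0 = 18
44521 = 16·2773 + 153   →  a_1 = 16
2773 = 18·153 + 19   →  a_2 = 18

18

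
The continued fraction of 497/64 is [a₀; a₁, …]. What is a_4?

1

497 = 7·64 + 49   →  a_0 = 7
64 = 1·49 + 15   →  a_1 = 1
49 = 3·15 + 4   →  a_2 = 3
15 = 3·4 + 3   →  a_3 = 3
4 = 1·3 + 1   →  a_4 = 1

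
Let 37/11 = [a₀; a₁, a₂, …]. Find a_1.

2

37 = 3·11 + 4   →  a_0 = 3
11 = 2·4 + 3   →  a_1 = 2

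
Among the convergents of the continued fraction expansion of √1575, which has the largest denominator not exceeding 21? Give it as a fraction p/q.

√1575 = [39; 1, 2, 5, 2, 1, 78, …] (period length 6).
Convergents:
  p_0/q_0 = 39/1
  p_1/q_1 = 40/1
  p_2/q_2 = 119/3
  p_3/q_3 = 635/16
  p_4/q_4 = 1389/35
q_3 = 16 ≤ 21 < 35 = q_4, so the answer is 635/16.

635/16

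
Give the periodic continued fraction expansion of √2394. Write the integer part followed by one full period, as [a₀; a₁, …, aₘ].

a₀ = ⌊√2394⌋ = 48.
With m₀=0, d₀=1 and mₖ₊₁ = dₖaₖ − mₖ, dₖ₊₁ = (n − mₖ₊₁²)/dₖ, aₖ₊₁ = ⌊(a₀+mₖ₊₁)/dₖ₊₁⌋:
  k=1: m=48, d=90, a=1
  k=2: m=42, d=7, a=12
  k=3: m=42, d=90, a=1
  k=4: m=48, d=1, a=96
d=1 and a=2a₀=96 at k=4, so the next step gives (m, d) = (48, 90) again — its k=1 value — and the period has length 4.

[48; 1, 12, 1, 96]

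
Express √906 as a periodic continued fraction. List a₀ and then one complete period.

a₀ = ⌊√906⌋ = 30.

[30; 10, 60]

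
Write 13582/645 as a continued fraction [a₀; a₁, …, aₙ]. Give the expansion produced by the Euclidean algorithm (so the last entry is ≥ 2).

[21; 17, 2, 3, 5]

13582 = 21·645 + 37
645 = 17·37 + 16
37 = 2·16 + 5
16 = 3·5 + 1
5 = 5·1 + 0  (stop)
So 13582/645 = [21; 17, 2, 3, 5].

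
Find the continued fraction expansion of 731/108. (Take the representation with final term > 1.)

[6; 1, 3, 3, 8]

731 = 6·108 + 83
108 = 1·83 + 25
83 = 3·25 + 8
25 = 3·8 + 1
8 = 8·1 + 0  (stop)
So 731/108 = [6; 1, 3, 3, 8].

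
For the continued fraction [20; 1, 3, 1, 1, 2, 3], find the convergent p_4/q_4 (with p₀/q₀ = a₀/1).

187/9

Using pₖ = aₖpₖ₋₁ + pₖ₋₂, qₖ = aₖqₖ₋₁ + qₖ₋₂ (with p₋₁=1, p₋₂=0, q₋₁=0, q₋₂=1):
  k=0: a=20, p=20, q=1
  k=1: a=1, p=21, q=1
  k=2: a=3, p=83, q=4
  k=3: a=1, p=104, q=5
  k=4: a=1, p=187, q=9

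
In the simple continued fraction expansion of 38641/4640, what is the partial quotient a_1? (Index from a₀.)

38641 = 8·4640 + 1521   →  a_0 = 8
4640 = 3·1521 + 77   →  a_1 = 3

3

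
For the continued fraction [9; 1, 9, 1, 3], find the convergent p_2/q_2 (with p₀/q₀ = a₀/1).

99/10

Using pₖ = aₖpₖ₋₁ + pₖ₋₂, qₖ = aₖqₖ₋₁ + qₖ₋₂ (with p₋₁=1, p₋₂=0, q₋₁=0, q₋₂=1):
  k=0: a=9, p=9, q=1
  k=1: a=1, p=10, q=1
  k=2: a=9, p=99, q=10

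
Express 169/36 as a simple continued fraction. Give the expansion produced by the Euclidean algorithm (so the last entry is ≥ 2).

169 = 4·36 + 25
36 = 1·25 + 11
25 = 2·11 + 3
11 = 3·3 + 2
3 = 1·2 + 1
2 = 2·1 + 0  (stop)
So 169/36 = [4; 1, 2, 3, 1, 2].

[4; 1, 2, 3, 1, 2]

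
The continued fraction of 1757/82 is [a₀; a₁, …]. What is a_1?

1757 = 21·82 + 35   →  a_0 = 21
82 = 2·35 + 12   →  a_1 = 2

2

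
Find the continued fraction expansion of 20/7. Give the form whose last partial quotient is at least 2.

[2; 1, 6]

20 = 2×7 + 6
7 = 1×6 + 1
6 = 6×1 + 0  (stop)
So 20/7 = [2; 1, 6].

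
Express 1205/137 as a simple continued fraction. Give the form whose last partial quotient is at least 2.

[8; 1, 3, 1, 8, 3]

1205 = 8×137 + 109
137 = 1×109 + 28
109 = 3×28 + 25
28 = 1×25 + 3
25 = 8×3 + 1
3 = 3×1 + 0  (stop)
So 1205/137 = [8; 1, 3, 1, 8, 3].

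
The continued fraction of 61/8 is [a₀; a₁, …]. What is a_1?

1

61 = 7·8 + 5   →  a_0 = 7
8 = 1·5 + 3   →  a_1 = 1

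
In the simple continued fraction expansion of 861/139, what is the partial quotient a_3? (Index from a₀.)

1

861 = 6·139 + 27   →  a_0 = 6
139 = 5·27 + 4   →  a_1 = 5
27 = 6·4 + 3   →  a_2 = 6
4 = 1·3 + 1   →  a_3 = 1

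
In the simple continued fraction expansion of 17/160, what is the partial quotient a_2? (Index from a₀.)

2

17 = 0·160 + 17   →  a_0 = 0
160 = 9·17 + 7   →  a_1 = 9
17 = 2·7 + 3   →  a_2 = 2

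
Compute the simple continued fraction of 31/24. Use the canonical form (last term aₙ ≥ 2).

[1; 3, 2, 3]

31 = 1*24 + 7
24 = 3*7 + 3
7 = 2*3 + 1
3 = 3*1 + 0  (stop)
So 31/24 = [1; 3, 2, 3].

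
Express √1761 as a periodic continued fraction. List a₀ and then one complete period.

a₀ = ⌊√1761⌋ = 41.

[41; 1, 26, 1, 82]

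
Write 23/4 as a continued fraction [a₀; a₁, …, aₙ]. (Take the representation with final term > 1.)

23 = 5*4 + 3
4 = 1*3 + 1
3 = 3*1 + 0  (stop)
So 23/4 = [5; 1, 3].

[5; 1, 3]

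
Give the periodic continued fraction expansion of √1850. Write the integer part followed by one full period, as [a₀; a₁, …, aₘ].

a₀ = ⌊√1850⌋ = 43.
With m₀=0, d₀=1 and mₖ₊₁ = dₖaₖ − mₖ, dₖ₊₁ = (n − mₖ₊₁²)/dₖ, aₖ₊₁ = ⌊(a₀+mₖ₊₁)/dₖ₊₁⌋:
  k=1: m=43, d=1, a=86
d=1 and a=2a₀=86 at k=1, so the next step gives (m, d) = (43, 1) again — its k=1 value — and the period has length 1.

[43; 86]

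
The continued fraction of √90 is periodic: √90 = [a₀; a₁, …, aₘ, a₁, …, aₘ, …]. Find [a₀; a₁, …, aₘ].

a₀ = ⌊√90⌋ = 9.
With m₀=0, d₀=1 and mₖ₊₁ = dₖaₖ − mₖ, dₖ₊₁ = (n − mₖ₊₁²)/dₖ, aₖ₊₁ = ⌊(a₀+mₖ₊₁)/dₖ₊₁⌋:
  k=1: m=9, d=9, a=2
  k=2: m=9, d=1, a=18
d=1 and a=2a₀=18 at k=2, so the next step gives (m, d) = (9, 9) again — its k=1 value — and the period has length 2.

[9; 2, 18]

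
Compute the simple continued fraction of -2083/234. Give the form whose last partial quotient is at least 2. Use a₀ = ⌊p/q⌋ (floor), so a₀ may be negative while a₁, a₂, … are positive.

[-9; 10, 5, 1, 3]

-2083 = -9×234 + 23
234 = 10×23 + 4
23 = 5×4 + 3
4 = 1×3 + 1
3 = 3×1 + 0  (stop)
So -2083/234 = [-9; 10, 5, 1, 3].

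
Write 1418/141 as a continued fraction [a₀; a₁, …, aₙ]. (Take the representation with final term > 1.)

1418 = 10×141 + 8
141 = 17×8 + 5
8 = 1×5 + 3
5 = 1×3 + 2
3 = 1×2 + 1
2 = 2×1 + 0  (stop)
So 1418/141 = [10; 17, 1, 1, 1, 2].

[10; 17, 1, 1, 1, 2]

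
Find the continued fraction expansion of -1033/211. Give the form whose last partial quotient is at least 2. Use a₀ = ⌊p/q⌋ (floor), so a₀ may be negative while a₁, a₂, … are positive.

-1033 = -5×211 + 22
211 = 9×22 + 13
22 = 1×13 + 9
13 = 1×9 + 4
9 = 2×4 + 1
4 = 4×1 + 0  (stop)
So -1033/211 = [-5; 9, 1, 1, 2, 4].

[-5; 9, 1, 1, 2, 4]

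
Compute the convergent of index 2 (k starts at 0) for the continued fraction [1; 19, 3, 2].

Using pₖ = aₖpₖ₋₁ + pₖ₋₂, qₖ = aₖqₖ₋₁ + qₖ₋₂ (with p₋₁=1, p₋₂=0, q₋₁=0, q₋₂=1):
  k=0: a=1, p=1, q=1
  k=1: a=19, p=20, q=19
  k=2: a=3, p=61, q=58

61/58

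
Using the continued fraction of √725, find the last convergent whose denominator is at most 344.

9074/337

√725 = [26; 1, 12, 2, 12, 1, 52, …] (period length 6).
Convergents:
  p_0/q_0 = 26/1
  p_1/q_1 = 27/1
  p_2/q_2 = 350/13
  p_3/q_3 = 727/27
  p_4/q_4 = 9074/337
  p_5/q_5 = 9801/364
q_4 = 337 ≤ 344 < 364 = q_5, so the answer is 9074/337.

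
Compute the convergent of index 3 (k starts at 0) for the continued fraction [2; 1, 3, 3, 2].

36/13

Using pₖ = aₖpₖ₋₁ + pₖ₋₂, qₖ = aₖqₖ₋₁ + qₖ₋₂ (with p₋₁=1, p₋₂=0, q₋₁=0, q₋₂=1):
  k=0: a=2, p=2, q=1
  k=1: a=1, p=3, q=1
  k=2: a=3, p=11, q=4
  k=3: a=3, p=36, q=13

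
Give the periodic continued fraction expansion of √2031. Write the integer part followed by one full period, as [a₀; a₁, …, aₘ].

[45; 15, 90]

a₀ = ⌊√2031⌋ = 45.
With m₀=0, d₀=1 and mₖ₊₁ = dₖaₖ − mₖ, dₖ₊₁ = (n − mₖ₊₁²)/dₖ, aₖ₊₁ = ⌊(a₀+mₖ₊₁)/dₖ₊₁⌋:
  k=1: m=45, d=6, a=15
  k=2: m=45, d=1, a=90
d=1 and a=2a₀=90 at k=2, so the next step gives (m, d) = (45, 6) again — its k=1 value — and the period has length 2.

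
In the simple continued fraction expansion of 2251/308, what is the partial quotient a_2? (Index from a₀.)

2251 = 7·308 + 95   →  a_0 = 7
308 = 3·95 + 23   →  a_1 = 3
95 = 4·23 + 3   →  a_2 = 4

4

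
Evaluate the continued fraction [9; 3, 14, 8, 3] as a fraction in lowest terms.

Using pₖ = aₖpₖ₋₁ + pₖ₋₂ and qₖ = aₖqₖ₋₁ + qₖ₋₂:
  k=0: a=9, p=9, q=1
  k=1: a=3, p=28, q=3
  k=2: a=14, p=401, q=43
  k=3: a=8, p=3236, q=347
  k=4: a=3, p=10109, q=1084

10109/1084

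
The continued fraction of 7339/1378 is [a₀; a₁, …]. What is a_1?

3

7339 = 5·1378 + 449   →  a_0 = 5
1378 = 3·449 + 31   →  a_1 = 3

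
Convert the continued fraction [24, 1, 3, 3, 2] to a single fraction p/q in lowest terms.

743/30

Using pₖ = aₖpₖ₋₁ + pₖ₋₂ and qₖ = aₖqₖ₋₁ + qₖ₋₂:
  k=0: a=24, p=24, q=1
  k=1: a=1, p=25, q=1
  k=2: a=3, p=99, q=4
  k=3: a=3, p=322, q=13
  k=4: a=2, p=743, q=30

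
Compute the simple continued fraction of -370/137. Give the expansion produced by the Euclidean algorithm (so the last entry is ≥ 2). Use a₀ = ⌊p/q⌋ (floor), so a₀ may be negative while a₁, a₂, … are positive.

-370 = -3×137 + 41
137 = 3×41 + 14
41 = 2×14 + 13
14 = 1×13 + 1
13 = 13×1 + 0  (stop)
So -370/137 = [-3; 3, 2, 1, 13].

[-3; 3, 2, 1, 13]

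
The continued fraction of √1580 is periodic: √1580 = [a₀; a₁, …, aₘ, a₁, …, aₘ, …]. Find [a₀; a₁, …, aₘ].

a₀ = ⌊√1580⌋ = 39.
With m₀=0, d₀=1 and mₖ₊₁ = dₖaₖ − mₖ, dₖ₊₁ = (n − mₖ₊₁²)/dₖ, aₖ₊₁ = ⌊(a₀+mₖ₊₁)/dₖ₊₁⌋:
  k=1: m=39, d=59, a=1
  k=2: m=20, d=20, a=2
  k=3: m=20, d=59, a=1
  k=4: m=39, d=1, a=78
d=1 and a=2a₀=78 at k=4, so the next step gives (m, d) = (39, 59) again — its k=1 value — and the period has length 4.

[39; 1, 2, 1, 78]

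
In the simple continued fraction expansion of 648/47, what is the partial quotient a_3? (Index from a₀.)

1

648 = 13·47 + 37   →  a_0 = 13
47 = 1·37 + 10   →  a_1 = 1
37 = 3·10 + 7   →  a_2 = 3
10 = 1·7 + 3   →  a_3 = 1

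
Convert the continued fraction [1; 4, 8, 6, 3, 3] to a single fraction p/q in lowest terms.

2633/2119

Fold from the inside: start with 3/1.
  3 + 1/3 = 10/3
  6 + 3/10 = 63/10
  8 + 10/63 = 514/63
  4 + 63/514 = 2119/514
  1 + 514/2119 = 2633/2119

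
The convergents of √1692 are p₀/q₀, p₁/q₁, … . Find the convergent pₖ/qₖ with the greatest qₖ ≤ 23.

617/15

√1692 = [41; 7, 2, 7, 82, …] (period length 4).
Convergents:
  p_0/q_0 = 41/1
  p_1/q_1 = 288/7
  p_2/q_2 = 617/15
  p_3/q_3 = 4607/112
q_2 = 15 ≤ 23 < 112 = q_3, so the answer is 617/15.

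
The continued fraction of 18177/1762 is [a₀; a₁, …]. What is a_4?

18177 = 10·1762 + 557   →  a_0 = 10
1762 = 3·557 + 91   →  a_1 = 3
557 = 6·91 + 11   →  a_2 = 6
91 = 8·11 + 3   →  a_3 = 8
11 = 3·3 + 2   →  a_4 = 3

3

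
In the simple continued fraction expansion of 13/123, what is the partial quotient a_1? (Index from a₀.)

9

13 = 0·123 + 13   →  a_0 = 0
123 = 9·13 + 6   →  a_1 = 9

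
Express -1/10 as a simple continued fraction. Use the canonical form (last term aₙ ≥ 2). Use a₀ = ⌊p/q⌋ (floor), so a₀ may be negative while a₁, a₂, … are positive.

-1 = -1*10 + 9
10 = 1*9 + 1
9 = 9*1 + 0  (stop)
So -1/10 = [-1; 1, 9].

[-1; 1, 9]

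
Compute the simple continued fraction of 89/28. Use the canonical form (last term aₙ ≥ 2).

[3; 5, 1, 1, 2]

89 = 3×28 + 5
28 = 5×5 + 3
5 = 1×3 + 2
3 = 1×2 + 1
2 = 2×1 + 0  (stop)
So 89/28 = [3; 5, 1, 1, 2].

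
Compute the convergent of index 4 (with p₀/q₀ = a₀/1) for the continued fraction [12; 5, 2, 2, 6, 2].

Using pₖ = aₖpₖ₋₁ + pₖ₋₂, qₖ = aₖqₖ₋₁ + qₖ₋₂ (with p₋₁=1, p₋₂=0, q₋₁=0, q₋₂=1):
  k=0: a=12, p=12, q=1
  k=1: a=5, p=61, q=5
  k=2: a=2, p=134, q=11
  k=3: a=2, p=329, q=27
  k=4: a=6, p=2108, q=173

2108/173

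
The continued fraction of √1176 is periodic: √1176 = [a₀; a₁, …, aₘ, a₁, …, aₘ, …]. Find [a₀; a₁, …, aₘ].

a₀ = ⌊√1176⌋ = 34.
With m₀=0, d₀=1 and mₖ₊₁ = dₖaₖ − mₖ, dₖ₊₁ = (n − mₖ₊₁²)/dₖ, aₖ₊₁ = ⌊(a₀+mₖ₊₁)/dₖ₊₁⌋:
  k=1: m=34, d=20, a=3
  k=2: m=26, d=25, a=2
  k=3: m=24, d=24, a=2
  k=4: m=24, d=25, a=2
  k=5: m=26, d=20, a=3
  k=6: m=34, d=1, a=68
d=1 and a=2a₀=68 at k=6, so the next step gives (m, d) = (34, 20) again — its k=1 value — and the period has length 6.

[34; 3, 2, 2, 2, 3, 68]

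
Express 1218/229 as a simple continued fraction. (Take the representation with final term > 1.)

[5; 3, 7, 3, 3]

1218 = 5×229 + 73
229 = 3×73 + 10
73 = 7×10 + 3
10 = 3×3 + 1
3 = 3×1 + 0  (stop)
So 1218/229 = [5; 3, 7, 3, 3].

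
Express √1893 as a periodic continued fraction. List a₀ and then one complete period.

[43; 1, 1, 28, 1, 1, 86]

a₀ = ⌊√1893⌋ = 43.
With m₀=0, d₀=1 and mₖ₊₁ = dₖaₖ − mₖ, dₖ₊₁ = (n − mₖ₊₁²)/dₖ, aₖ₊₁ = ⌊(a₀+mₖ₊₁)/dₖ₊₁⌋:
  k=1: m=43, d=44, a=1
  k=2: m=1, d=43, a=1
  k=3: m=42, d=3, a=28
  k=4: m=42, d=43, a=1
  k=5: m=1, d=44, a=1
  k=6: m=43, d=1, a=86
d=1 and a=2a₀=86 at k=6, so the next step gives (m, d) = (43, 44) again — its k=1 value — and the period has length 6.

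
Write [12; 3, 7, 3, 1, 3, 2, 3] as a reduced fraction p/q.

Fold from the inside: start with 3/1.
  2 + 1/3 = 7/3
  3 + 3/7 = 24/7
  1 + 7/24 = 31/24
  3 + 24/31 = 117/31
  7 + 31/117 = 850/117
  3 + 117/850 = 2667/850
  12 + 850/2667 = 32854/2667

32854/2667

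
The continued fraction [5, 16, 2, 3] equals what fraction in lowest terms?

582/115

Using pₖ = aₖpₖ₋₁ + pₖ₋₂ and qₖ = aₖqₖ₋₁ + qₖ₋₂:
  k=0: a=5, p=5, q=1
  k=1: a=16, p=81, q=16
  k=2: a=2, p=167, q=33
  k=3: a=3, p=582, q=115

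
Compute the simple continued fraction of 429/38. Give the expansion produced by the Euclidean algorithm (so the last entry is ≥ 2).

429 = 11×38 + 11
38 = 3×11 + 5
11 = 2×5 + 1
5 = 5×1 + 0  (stop)
So 429/38 = [11; 3, 2, 5].

[11; 3, 2, 5]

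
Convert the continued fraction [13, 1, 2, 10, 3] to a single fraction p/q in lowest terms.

Using pₖ = aₖpₖ₋₁ + pₖ₋₂ and qₖ = aₖqₖ₋₁ + qₖ₋₂:
  k=0: a=13, p=13, q=1
  k=1: a=1, p=14, q=1
  k=2: a=2, p=41, q=3
  k=3: a=10, p=424, q=31
  k=4: a=3, p=1313, q=96

1313/96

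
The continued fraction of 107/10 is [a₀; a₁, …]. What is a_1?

1

107 = 10·10 + 7   →  a_0 = 10
10 = 1·7 + 3   →  a_1 = 1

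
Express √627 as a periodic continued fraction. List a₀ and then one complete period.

a₀ = ⌊√627⌋ = 25.
With m₀=0, d₀=1 and mₖ₊₁ = dₖaₖ − mₖ, dₖ₊₁ = (n − mₖ₊₁²)/dₖ, aₖ₊₁ = ⌊(a₀+mₖ₊₁)/dₖ₊₁⌋:
  k=1: m=25, d=2, a=25
  k=2: m=25, d=1, a=50
d=1 and a=2a₀=50 at k=2, so the next step gives (m, d) = (25, 2) again — its k=1 value — and the period has length 2.

[25; 25, 50]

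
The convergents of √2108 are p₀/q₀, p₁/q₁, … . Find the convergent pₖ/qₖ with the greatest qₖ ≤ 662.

23737/517

√2108 = [45; 1, 10, 2, 22, 2, 10, 1, 90, …] (period length 8).
Convergents:
  p_0/q_0 = 45/1
  p_1/q_1 = 46/1
  p_2/q_2 = 505/11
  p_3/q_3 = 1056/23
  p_4/q_4 = 23737/517
  p_5/q_5 = 48530/1057
q_4 = 517 ≤ 662 < 1057 = q_5, so the answer is 23737/517.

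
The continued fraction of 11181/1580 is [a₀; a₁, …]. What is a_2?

11181 = 7·1580 + 121   →  a_0 = 7
1580 = 13·121 + 7   →  a_1 = 13
121 = 17·7 + 2   →  a_2 = 17

17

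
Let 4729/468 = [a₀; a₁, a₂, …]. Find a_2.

4729 = 10·468 + 49   →  a_0 = 10
468 = 9·49 + 27   →  a_1 = 9
49 = 1·27 + 22   →  a_2 = 1

1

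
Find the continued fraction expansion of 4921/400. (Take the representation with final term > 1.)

4921 = 12×400 + 121
400 = 3×121 + 37
121 = 3×37 + 10
37 = 3×10 + 7
10 = 1×7 + 3
7 = 2×3 + 1
3 = 3×1 + 0  (stop)
So 4921/400 = [12; 3, 3, 3, 1, 2, 3].

[12; 3, 3, 3, 1, 2, 3]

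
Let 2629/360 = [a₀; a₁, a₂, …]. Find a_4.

3

2629 = 7·360 + 109   →  a_0 = 7
360 = 3·109 + 33   →  a_1 = 3
109 = 3·33 + 10   →  a_2 = 3
33 = 3·10 + 3   →  a_3 = 3
10 = 3·3 + 1   →  a_4 = 3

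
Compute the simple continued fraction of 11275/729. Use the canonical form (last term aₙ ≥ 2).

[15; 2, 6, 1, 15, 3]

11275 = 15*729 + 340
729 = 2*340 + 49
340 = 6*49 + 46
49 = 1*46 + 3
46 = 15*3 + 1
3 = 3*1 + 0  (stop)
So 11275/729 = [15; 2, 6, 1, 15, 3].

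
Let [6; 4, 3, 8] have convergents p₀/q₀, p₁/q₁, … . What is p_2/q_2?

Using pₖ = aₖpₖ₋₁ + pₖ₋₂, qₖ = aₖqₖ₋₁ + qₖ₋₂ (with p₋₁=1, p₋₂=0, q₋₁=0, q₋₂=1):
  k=0: a=6, p=6, q=1
  k=1: a=4, p=25, q=4
  k=2: a=3, p=81, q=13

81/13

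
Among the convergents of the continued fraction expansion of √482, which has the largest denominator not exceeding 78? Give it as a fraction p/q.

483/22

√482 = [21; 1, 20, 1, 42, …] (period length 4).
Convergents:
  p_0/q_0 = 21/1
  p_1/q_1 = 22/1
  p_2/q_2 = 461/21
  p_3/q_3 = 483/22
  p_4/q_4 = 20747/945
q_3 = 22 ≤ 78 < 945 = q_4, so the answer is 483/22.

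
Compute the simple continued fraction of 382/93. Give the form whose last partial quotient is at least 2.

382 = 4×93 + 10
93 = 9×10 + 3
10 = 3×3 + 1
3 = 3×1 + 0  (stop)
So 382/93 = [4; 9, 3, 3].

[4; 9, 3, 3]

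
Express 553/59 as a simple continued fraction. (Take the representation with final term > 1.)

553 = 9·59 + 22
59 = 2·22 + 15
22 = 1·15 + 7
15 = 2·7 + 1
7 = 7·1 + 0  (stop)
So 553/59 = [9; 2, 1, 2, 7].

[9; 2, 1, 2, 7]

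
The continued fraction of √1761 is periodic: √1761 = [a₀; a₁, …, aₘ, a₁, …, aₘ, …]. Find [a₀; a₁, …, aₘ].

a₀ = ⌊√1761⌋ = 41.
With m₀=0, d₀=1 and mₖ₊₁ = dₖaₖ − mₖ, dₖ₊₁ = (n − mₖ₊₁²)/dₖ, aₖ₊₁ = ⌊(a₀+mₖ₊₁)/dₖ₊₁⌋:
  k=1: m=41, d=80, a=1
  k=2: m=39, d=3, a=26
  k=3: m=39, d=80, a=1
  k=4: m=41, d=1, a=82
d=1 and a=2a₀=82 at k=4, so the next step gives (m, d) = (41, 80) again — its k=1 value — and the period has length 4.

[41; 1, 26, 1, 82]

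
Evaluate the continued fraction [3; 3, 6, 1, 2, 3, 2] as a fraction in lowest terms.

Using pₖ = aₖpₖ₋₁ + pₖ₋₂ and qₖ = aₖqₖ₋₁ + qₖ₋₂:
  k=0: a=3, p=3, q=1
  k=1: a=3, p=10, q=3
  k=2: a=6, p=63, q=19
  k=3: a=1, p=73, q=22
  k=4: a=2, p=209, q=63
  k=5: a=3, p=700, q=211
  k=6: a=2, p=1609, q=485

1609/485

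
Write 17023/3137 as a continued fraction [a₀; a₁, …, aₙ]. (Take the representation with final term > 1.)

[5; 2, 2, 1, 9, 4, 11]

17023 = 5*3137 + 1338
3137 = 2*1338 + 461
1338 = 2*461 + 416
461 = 1*416 + 45
416 = 9*45 + 11
45 = 4*11 + 1
11 = 11*1 + 0  (stop)
So 17023/3137 = [5; 2, 2, 1, 9, 4, 11].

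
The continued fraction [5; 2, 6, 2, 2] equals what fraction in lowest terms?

Fold from the inside: start with 2/1.
  2 + 1/2 = 5/2
  6 + 2/5 = 32/5
  2 + 5/32 = 69/32
  5 + 32/69 = 377/69

377/69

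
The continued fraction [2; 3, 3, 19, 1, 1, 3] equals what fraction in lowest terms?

Fold from the inside: start with 3/1.
  1 + 1/3 = 4/3
  1 + 3/4 = 7/4
  19 + 4/7 = 137/7
  3 + 7/137 = 418/137
  3 + 137/418 = 1391/418
  2 + 418/1391 = 3200/1391

3200/1391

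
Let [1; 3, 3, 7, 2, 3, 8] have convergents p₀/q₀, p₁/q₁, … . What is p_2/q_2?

Using pₖ = aₖpₖ₋₁ + pₖ₋₂, qₖ = aₖqₖ₋₁ + qₖ₋₂ (with p₋₁=1, p₋₂=0, q₋₁=0, q₋₂=1):
  k=0: a=1, p=1, q=1
  k=1: a=3, p=4, q=3
  k=2: a=3, p=13, q=10

13/10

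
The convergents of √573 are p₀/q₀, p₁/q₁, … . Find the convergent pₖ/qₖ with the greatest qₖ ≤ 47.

383/16

√573 = [23; 1, 14, 1, 46, …] (period length 4).
Convergents:
  p_0/q_0 = 23/1
  p_1/q_1 = 24/1
  p_2/q_2 = 359/15
  p_3/q_3 = 383/16
  p_4/q_4 = 17977/751
q_3 = 16 ≤ 47 < 751 = q_4, so the answer is 383/16.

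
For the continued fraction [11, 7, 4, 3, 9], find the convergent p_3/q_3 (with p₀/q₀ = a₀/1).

Using pₖ = aₖpₖ₋₁ + pₖ₋₂, qₖ = aₖqₖ₋₁ + qₖ₋₂ (with p₋₁=1, p₋₂=0, q₋₁=0, q₋₂=1):
  k=0: a=11, p=11, q=1
  k=1: a=7, p=78, q=7
  k=2: a=4, p=323, q=29
  k=3: a=3, p=1047, q=94

1047/94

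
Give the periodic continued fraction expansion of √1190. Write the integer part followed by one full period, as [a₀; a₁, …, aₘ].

[34; 2, 68]

a₀ = ⌊√1190⌋ = 34.
With m₀=0, d₀=1 and mₖ₊₁ = dₖaₖ − mₖ, dₖ₊₁ = (n − mₖ₊₁²)/dₖ, aₖ₊₁ = ⌊(a₀+mₖ₊₁)/dₖ₊₁⌋:
  k=1: m=34, d=34, a=2
  k=2: m=34, d=1, a=68
d=1 and a=2a₀=68 at k=2, so the next step gives (m, d) = (34, 34) again — its k=1 value — and the period has length 2.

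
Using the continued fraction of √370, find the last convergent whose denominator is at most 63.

√370 = [19; 4, 4, 38, …] (period length 3).
Convergents:
  p_0/q_0 = 19/1
  p_1/q_1 = 77/4
  p_2/q_2 = 327/17
  p_3/q_3 = 12503/650
q_2 = 17 ≤ 63 < 650 = q_3, so the answer is 327/17.

327/17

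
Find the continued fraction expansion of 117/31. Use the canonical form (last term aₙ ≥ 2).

117 = 3×31 + 24
31 = 1×24 + 7
24 = 3×7 + 3
7 = 2×3 + 1
3 = 3×1 + 0  (stop)
So 117/31 = [3; 1, 3, 2, 3].

[3; 1, 3, 2, 3]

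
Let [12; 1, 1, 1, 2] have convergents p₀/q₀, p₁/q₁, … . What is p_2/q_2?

Using pₖ = aₖpₖ₋₁ + pₖ₋₂, qₖ = aₖqₖ₋₁ + qₖ₋₂ (with p₋₁=1, p₋₂=0, q₋₁=0, q₋₂=1):
  k=0: a=12, p=12, q=1
  k=1: a=1, p=13, q=1
  k=2: a=1, p=25, q=2

25/2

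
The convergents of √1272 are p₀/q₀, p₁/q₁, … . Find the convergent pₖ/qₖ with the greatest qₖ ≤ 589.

√1272 = [35; 1, 1, 1, 70, …] (period length 4).
Convergents:
  p_0/q_0 = 35/1
  p_1/q_1 = 36/1
  p_2/q_2 = 71/2
  p_3/q_3 = 107/3
  p_4/q_4 = 7561/212
  p_5/q_5 = 7668/215
  p_6/q_6 = 15229/427
  p_7/q_7 = 22897/642
q_6 = 427 ≤ 589 < 642 = q_7, so the answer is 15229/427.

15229/427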